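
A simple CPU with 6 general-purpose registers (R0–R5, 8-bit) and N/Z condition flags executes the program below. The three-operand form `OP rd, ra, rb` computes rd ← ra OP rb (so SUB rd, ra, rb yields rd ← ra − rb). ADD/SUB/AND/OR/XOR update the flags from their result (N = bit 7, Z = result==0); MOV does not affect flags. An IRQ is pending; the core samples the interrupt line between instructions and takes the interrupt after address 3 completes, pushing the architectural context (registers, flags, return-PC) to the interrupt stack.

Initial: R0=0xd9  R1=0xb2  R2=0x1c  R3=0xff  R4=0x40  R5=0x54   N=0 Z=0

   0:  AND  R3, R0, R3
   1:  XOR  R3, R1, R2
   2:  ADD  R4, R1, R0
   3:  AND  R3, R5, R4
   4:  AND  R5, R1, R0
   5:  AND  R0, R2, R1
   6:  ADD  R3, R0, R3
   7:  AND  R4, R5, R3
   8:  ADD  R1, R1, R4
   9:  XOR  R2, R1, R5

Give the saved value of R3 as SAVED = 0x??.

after  0: R0=0xd9 R1=0xb2 R2=0x1c R3=0xd9 R4=0x40 R5=0x54  N=1 Z=0
after  1: R0=0xd9 R1=0xb2 R2=0x1c R3=0xae R4=0x40 R5=0x54  N=1 Z=0
after  2: R0=0xd9 R1=0xb2 R2=0x1c R3=0xae R4=0x8b R5=0x54  N=1 Z=0
after  3: R0=0xd9 R1=0xb2 R2=0x1c R3=0x00 R4=0x8b R5=0x54  N=0 Z=1
-- IRQ taken; context saved, return-PC = 4 --

SAVED = 0x00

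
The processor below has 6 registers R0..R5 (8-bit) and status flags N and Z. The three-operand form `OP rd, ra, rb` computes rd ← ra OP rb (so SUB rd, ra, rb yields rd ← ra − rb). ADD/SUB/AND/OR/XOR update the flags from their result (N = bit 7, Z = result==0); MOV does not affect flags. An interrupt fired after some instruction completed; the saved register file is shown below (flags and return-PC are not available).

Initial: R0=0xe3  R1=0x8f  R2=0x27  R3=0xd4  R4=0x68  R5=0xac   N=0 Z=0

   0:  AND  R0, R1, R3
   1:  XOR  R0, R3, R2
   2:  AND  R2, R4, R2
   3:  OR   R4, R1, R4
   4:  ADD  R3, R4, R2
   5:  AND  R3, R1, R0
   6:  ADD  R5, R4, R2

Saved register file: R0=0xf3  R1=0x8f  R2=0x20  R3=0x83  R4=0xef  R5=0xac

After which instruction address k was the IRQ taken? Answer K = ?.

K = 5

after  0: R0=0x84 R1=0x8f R2=0x27 R3=0xd4 R4=0x68 R5=0xac  N=1 Z=0
after  1: R0=0xf3 R1=0x8f R2=0x27 R3=0xd4 R4=0x68 R5=0xac  N=1 Z=0
after  2: R0=0xf3 R1=0x8f R2=0x20 R3=0xd4 R4=0x68 R5=0xac  N=0 Z=0
after  3: R0=0xf3 R1=0x8f R2=0x20 R3=0xd4 R4=0xef R5=0xac  N=1 Z=0
after  4: R0=0xf3 R1=0x8f R2=0x20 R3=0x0f R4=0xef R5=0xac  N=0 Z=0
after  5: R0=0xf3 R1=0x8f R2=0x20 R3=0x83 R4=0xef R5=0xac  N=1 Z=0
-- IRQ taken; context saved, return-PC = 6 --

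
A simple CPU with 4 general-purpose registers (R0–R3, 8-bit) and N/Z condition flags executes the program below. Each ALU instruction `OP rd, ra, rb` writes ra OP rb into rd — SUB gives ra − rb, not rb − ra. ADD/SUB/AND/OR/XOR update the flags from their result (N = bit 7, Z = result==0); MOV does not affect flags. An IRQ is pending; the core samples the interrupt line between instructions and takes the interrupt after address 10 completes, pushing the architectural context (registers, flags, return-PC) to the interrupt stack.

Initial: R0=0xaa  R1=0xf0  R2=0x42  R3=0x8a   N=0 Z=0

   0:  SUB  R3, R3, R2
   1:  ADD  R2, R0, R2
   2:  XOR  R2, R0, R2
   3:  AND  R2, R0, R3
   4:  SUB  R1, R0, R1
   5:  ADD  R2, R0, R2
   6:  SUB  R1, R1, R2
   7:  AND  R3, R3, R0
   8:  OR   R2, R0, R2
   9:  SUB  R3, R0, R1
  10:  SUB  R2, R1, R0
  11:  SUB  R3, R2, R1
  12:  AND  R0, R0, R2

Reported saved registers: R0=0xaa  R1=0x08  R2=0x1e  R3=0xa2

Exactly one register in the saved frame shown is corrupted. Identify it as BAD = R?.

after  0: R0=0xaa R1=0xf0 R2=0x42 R3=0x48  N=0 Z=0
after  1: R0=0xaa R1=0xf0 R2=0xec R3=0x48  N=1 Z=0
after  2: R0=0xaa R1=0xf0 R2=0x46 R3=0x48  N=0 Z=0
after  3: R0=0xaa R1=0xf0 R2=0x08 R3=0x48  N=0 Z=0
after  4: R0=0xaa R1=0xba R2=0x08 R3=0x48  N=1 Z=0
after  5: R0=0xaa R1=0xba R2=0xb2 R3=0x48  N=1 Z=0
after  6: R0=0xaa R1=0x08 R2=0xb2 R3=0x48  N=0 Z=0
after  7: R0=0xaa R1=0x08 R2=0xb2 R3=0x08  N=0 Z=0
after  8: R0=0xaa R1=0x08 R2=0xba R3=0x08  N=1 Z=0
after  9: R0=0xaa R1=0x08 R2=0xba R3=0xa2  N=1 Z=0
after 10: R0=0xaa R1=0x08 R2=0x5e R3=0xa2  N=0 Z=0
-- IRQ taken; context saved, return-PC = 11 --
mismatch: R2: reported 0x1e vs actual 0x5e

BAD = R2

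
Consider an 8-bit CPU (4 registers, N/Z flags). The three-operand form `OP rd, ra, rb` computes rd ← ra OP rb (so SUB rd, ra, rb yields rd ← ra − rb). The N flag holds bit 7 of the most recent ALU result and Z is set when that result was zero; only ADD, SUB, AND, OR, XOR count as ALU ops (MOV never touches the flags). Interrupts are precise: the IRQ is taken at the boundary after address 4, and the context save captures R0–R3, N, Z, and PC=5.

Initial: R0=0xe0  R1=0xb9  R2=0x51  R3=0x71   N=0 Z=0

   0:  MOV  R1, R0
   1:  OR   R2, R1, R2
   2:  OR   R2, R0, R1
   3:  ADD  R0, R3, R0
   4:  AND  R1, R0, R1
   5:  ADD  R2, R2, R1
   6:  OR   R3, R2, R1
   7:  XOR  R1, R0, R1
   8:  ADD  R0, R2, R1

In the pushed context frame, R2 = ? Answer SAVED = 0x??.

after  0: R0=0xe0 R1=0xe0 R2=0x51 R3=0x71  N=0 Z=0
after  1: R0=0xe0 R1=0xe0 R2=0xf1 R3=0x71  N=1 Z=0
after  2: R0=0xe0 R1=0xe0 R2=0xe0 R3=0x71  N=1 Z=0
after  3: R0=0x51 R1=0xe0 R2=0xe0 R3=0x71  N=0 Z=0
after  4: R0=0x51 R1=0x40 R2=0xe0 R3=0x71  N=0 Z=0
-- IRQ taken; context saved, return-PC = 5 --

SAVED = 0xe0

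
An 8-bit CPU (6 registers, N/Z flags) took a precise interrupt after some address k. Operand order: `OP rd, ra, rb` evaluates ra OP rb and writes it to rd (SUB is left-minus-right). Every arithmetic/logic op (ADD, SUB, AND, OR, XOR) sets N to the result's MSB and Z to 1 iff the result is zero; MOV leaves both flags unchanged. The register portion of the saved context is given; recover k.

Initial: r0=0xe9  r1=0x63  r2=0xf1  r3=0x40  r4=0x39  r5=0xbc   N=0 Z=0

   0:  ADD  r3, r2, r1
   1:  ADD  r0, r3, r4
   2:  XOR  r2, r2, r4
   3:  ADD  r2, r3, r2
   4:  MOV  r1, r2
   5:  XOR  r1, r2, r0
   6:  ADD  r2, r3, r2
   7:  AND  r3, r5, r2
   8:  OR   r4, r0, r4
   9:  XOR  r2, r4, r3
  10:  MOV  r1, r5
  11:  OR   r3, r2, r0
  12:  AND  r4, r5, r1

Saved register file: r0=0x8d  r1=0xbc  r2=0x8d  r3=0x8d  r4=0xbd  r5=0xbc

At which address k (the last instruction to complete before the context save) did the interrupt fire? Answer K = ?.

after  0: r0=0xe9 r1=0x63 r2=0xf1 r3=0x54 r4=0x39 r5=0xbc  N=0 Z=0
after  1: r0=0x8d r1=0x63 r2=0xf1 r3=0x54 r4=0x39 r5=0xbc  N=1 Z=0
after  2: r0=0x8d r1=0x63 r2=0xc8 r3=0x54 r4=0x39 r5=0xbc  N=1 Z=0
after  3: r0=0x8d r1=0x63 r2=0x1c r3=0x54 r4=0x39 r5=0xbc  N=0 Z=0
after  4: r0=0x8d r1=0x1c r2=0x1c r3=0x54 r4=0x39 r5=0xbc  N=0 Z=0
after  5: r0=0x8d r1=0x91 r2=0x1c r3=0x54 r4=0x39 r5=0xbc  N=1 Z=0
after  6: r0=0x8d r1=0x91 r2=0x70 r3=0x54 r4=0x39 r5=0xbc  N=0 Z=0
after  7: r0=0x8d r1=0x91 r2=0x70 r3=0x30 r4=0x39 r5=0xbc  N=0 Z=0
after  8: r0=0x8d r1=0x91 r2=0x70 r3=0x30 r4=0xbd r5=0xbc  N=1 Z=0
after  9: r0=0x8d r1=0x91 r2=0x8d r3=0x30 r4=0xbd r5=0xbc  N=1 Z=0
after 10: r0=0x8d r1=0xbc r2=0x8d r3=0x30 r4=0xbd r5=0xbc  N=1 Z=0
after 11: r0=0x8d r1=0xbc r2=0x8d r3=0x8d r4=0xbd r5=0xbc  N=1 Z=0
-- IRQ taken; context saved, return-PC = 12 --

K = 11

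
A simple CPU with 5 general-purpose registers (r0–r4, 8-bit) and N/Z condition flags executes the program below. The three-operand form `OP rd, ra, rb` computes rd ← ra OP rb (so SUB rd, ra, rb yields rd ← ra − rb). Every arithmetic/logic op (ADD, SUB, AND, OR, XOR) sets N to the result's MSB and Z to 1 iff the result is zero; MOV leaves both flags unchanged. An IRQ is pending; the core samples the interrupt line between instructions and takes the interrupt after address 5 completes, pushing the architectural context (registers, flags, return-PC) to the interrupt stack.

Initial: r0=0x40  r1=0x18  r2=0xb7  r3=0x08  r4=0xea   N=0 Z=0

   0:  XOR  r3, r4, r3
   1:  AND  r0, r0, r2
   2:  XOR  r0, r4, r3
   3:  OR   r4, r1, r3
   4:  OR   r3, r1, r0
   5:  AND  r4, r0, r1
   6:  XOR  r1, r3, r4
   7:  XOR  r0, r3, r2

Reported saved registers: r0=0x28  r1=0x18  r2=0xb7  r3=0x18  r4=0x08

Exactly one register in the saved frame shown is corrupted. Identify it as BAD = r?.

BAD = r0

after  0: r0=0x40 r1=0x18 r2=0xb7 r3=0xe2 r4=0xea  N=1 Z=0
after  1: r0=0x00 r1=0x18 r2=0xb7 r3=0xe2 r4=0xea  N=0 Z=1
after  2: r0=0x08 r1=0x18 r2=0xb7 r3=0xe2 r4=0xea  N=0 Z=0
after  3: r0=0x08 r1=0x18 r2=0xb7 r3=0xe2 r4=0xfa  N=1 Z=0
after  4: r0=0x08 r1=0x18 r2=0xb7 r3=0x18 r4=0xfa  N=0 Z=0
after  5: r0=0x08 r1=0x18 r2=0xb7 r3=0x18 r4=0x08  N=0 Z=0
-- IRQ taken; context saved, return-PC = 6 --
mismatch: r0: reported 0x28 vs actual 0x08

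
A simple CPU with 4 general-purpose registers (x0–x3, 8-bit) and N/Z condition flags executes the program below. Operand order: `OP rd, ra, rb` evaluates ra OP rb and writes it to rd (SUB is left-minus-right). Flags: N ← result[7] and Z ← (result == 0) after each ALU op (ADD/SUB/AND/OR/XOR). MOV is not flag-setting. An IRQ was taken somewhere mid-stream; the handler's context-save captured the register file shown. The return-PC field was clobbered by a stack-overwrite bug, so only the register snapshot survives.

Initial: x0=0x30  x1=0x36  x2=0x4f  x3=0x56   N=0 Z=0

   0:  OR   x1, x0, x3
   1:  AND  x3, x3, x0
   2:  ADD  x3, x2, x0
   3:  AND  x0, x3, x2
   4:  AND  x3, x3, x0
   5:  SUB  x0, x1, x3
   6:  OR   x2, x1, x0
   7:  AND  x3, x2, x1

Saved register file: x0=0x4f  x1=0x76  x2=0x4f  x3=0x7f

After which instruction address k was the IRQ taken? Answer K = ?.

K = 3

after  0: x0=0x30 x1=0x76 x2=0x4f x3=0x56  N=0 Z=0
after  1: x0=0x30 x1=0x76 x2=0x4f x3=0x10  N=0 Z=0
after  2: x0=0x30 x1=0x76 x2=0x4f x3=0x7f  N=0 Z=0
after  3: x0=0x4f x1=0x76 x2=0x4f x3=0x7f  N=0 Z=0
-- IRQ taken; context saved, return-PC = 4 --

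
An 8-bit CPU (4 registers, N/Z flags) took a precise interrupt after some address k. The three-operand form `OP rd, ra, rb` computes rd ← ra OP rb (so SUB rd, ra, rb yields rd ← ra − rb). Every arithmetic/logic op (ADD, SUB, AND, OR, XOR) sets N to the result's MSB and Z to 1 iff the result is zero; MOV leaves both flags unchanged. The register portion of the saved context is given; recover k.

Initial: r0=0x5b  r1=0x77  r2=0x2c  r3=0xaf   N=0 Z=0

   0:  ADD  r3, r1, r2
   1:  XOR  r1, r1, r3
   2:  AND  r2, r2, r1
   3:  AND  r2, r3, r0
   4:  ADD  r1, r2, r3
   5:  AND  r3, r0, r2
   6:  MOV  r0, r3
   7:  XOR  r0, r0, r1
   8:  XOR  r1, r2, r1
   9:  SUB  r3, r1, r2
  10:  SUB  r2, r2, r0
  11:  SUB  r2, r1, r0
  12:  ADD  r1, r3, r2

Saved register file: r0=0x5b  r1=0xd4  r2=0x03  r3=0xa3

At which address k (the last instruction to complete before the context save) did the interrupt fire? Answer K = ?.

K = 3

after  0: r0=0x5b r1=0x77 r2=0x2c r3=0xa3  N=1 Z=0
after  1: r0=0x5b r1=0xd4 r2=0x2c r3=0xa3  N=1 Z=0
after  2: r0=0x5b r1=0xd4 r2=0x04 r3=0xa3  N=0 Z=0
after  3: r0=0x5b r1=0xd4 r2=0x03 r3=0xa3  N=0 Z=0
-- IRQ taken; context saved, return-PC = 4 --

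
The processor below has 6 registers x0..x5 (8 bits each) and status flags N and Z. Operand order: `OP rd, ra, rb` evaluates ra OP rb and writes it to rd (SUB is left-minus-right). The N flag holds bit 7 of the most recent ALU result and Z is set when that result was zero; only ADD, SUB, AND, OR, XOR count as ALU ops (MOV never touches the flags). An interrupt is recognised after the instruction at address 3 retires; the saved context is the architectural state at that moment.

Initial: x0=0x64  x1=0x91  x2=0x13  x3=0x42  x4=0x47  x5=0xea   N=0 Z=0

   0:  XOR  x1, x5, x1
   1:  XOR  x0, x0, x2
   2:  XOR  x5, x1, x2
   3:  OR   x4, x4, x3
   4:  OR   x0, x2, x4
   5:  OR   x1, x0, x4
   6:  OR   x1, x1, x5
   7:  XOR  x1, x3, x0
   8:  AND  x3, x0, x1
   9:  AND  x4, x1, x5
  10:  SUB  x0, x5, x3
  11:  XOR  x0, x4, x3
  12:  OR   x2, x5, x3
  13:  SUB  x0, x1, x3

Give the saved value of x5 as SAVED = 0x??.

SAVED = 0x68

after  0: x0=0x64 x1=0x7b x2=0x13 x3=0x42 x4=0x47 x5=0xea  N=0 Z=0
after  1: x0=0x77 x1=0x7b x2=0x13 x3=0x42 x4=0x47 x5=0xea  N=0 Z=0
after  2: x0=0x77 x1=0x7b x2=0x13 x3=0x42 x4=0x47 x5=0x68  N=0 Z=0
after  3: x0=0x77 x1=0x7b x2=0x13 x3=0x42 x4=0x47 x5=0x68  N=0 Z=0
-- IRQ taken; context saved, return-PC = 4 --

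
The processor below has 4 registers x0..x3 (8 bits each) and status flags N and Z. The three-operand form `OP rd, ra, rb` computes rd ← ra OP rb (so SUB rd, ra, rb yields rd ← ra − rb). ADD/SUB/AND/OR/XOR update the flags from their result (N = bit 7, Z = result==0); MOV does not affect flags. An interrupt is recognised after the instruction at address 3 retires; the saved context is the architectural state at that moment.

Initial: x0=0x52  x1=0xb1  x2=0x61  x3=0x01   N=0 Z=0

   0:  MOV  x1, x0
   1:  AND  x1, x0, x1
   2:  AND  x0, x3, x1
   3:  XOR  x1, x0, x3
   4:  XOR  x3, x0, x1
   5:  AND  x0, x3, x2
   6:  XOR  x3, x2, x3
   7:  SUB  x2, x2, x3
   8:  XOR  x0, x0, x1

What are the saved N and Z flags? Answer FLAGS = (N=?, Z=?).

after  0: x0=0x52 x1=0x52 x2=0x61 x3=0x01  N=0 Z=0
after  1: x0=0x52 x1=0x52 x2=0x61 x3=0x01  N=0 Z=0
after  2: x0=0x00 x1=0x52 x2=0x61 x3=0x01  N=0 Z=1
after  3: x0=0x00 x1=0x01 x2=0x61 x3=0x01  N=0 Z=0
-- IRQ taken; context saved, return-PC = 4 --

FLAGS = (N=0, Z=0)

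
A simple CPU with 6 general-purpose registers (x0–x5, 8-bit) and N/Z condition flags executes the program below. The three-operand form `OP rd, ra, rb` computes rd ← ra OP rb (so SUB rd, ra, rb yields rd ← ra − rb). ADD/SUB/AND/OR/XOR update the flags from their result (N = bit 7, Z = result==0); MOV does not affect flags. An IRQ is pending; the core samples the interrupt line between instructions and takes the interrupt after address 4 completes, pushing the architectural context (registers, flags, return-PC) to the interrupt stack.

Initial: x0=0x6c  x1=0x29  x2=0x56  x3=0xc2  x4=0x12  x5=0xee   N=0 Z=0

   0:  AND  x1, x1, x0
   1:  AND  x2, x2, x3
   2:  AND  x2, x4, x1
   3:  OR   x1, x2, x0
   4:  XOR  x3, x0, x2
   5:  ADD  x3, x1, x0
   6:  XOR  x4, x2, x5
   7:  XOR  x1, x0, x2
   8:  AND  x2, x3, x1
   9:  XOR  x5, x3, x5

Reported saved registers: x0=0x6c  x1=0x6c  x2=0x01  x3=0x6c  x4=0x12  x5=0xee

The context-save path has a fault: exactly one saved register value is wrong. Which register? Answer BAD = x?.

after  0: x0=0x6c x1=0x28 x2=0x56 x3=0xc2 x4=0x12 x5=0xee  N=0 Z=0
after  1: x0=0x6c x1=0x28 x2=0x42 x3=0xc2 x4=0x12 x5=0xee  N=0 Z=0
after  2: x0=0x6c x1=0x28 x2=0x00 x3=0xc2 x4=0x12 x5=0xee  N=0 Z=1
after  3: x0=0x6c x1=0x6c x2=0x00 x3=0xc2 x4=0x12 x5=0xee  N=0 Z=0
after  4: x0=0x6c x1=0x6c x2=0x00 x3=0x6c x4=0x12 x5=0xee  N=0 Z=0
-- IRQ taken; context saved, return-PC = 5 --
mismatch: x2: reported 0x01 vs actual 0x00

BAD = x2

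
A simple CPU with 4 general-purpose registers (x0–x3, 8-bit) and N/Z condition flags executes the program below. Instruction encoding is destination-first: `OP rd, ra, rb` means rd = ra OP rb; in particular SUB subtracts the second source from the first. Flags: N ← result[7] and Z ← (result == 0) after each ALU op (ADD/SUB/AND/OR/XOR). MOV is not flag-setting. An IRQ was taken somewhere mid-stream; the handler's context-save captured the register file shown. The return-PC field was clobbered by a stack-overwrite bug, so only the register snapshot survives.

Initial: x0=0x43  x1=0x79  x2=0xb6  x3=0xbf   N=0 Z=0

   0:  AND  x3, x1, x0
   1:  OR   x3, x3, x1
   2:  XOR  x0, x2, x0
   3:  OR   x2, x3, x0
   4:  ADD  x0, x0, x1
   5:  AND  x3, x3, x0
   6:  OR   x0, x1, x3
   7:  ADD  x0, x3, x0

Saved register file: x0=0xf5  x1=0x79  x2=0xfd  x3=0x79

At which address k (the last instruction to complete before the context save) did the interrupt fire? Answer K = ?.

after  0: x0=0x43 x1=0x79 x2=0xb6 x3=0x41  N=0 Z=0
after  1: x0=0x43 x1=0x79 x2=0xb6 x3=0x79  N=0 Z=0
after  2: x0=0xf5 x1=0x79 x2=0xb6 x3=0x79  N=1 Z=0
after  3: x0=0xf5 x1=0x79 x2=0xfd x3=0x79  N=1 Z=0
-- IRQ taken; context saved, return-PC = 4 --

K = 3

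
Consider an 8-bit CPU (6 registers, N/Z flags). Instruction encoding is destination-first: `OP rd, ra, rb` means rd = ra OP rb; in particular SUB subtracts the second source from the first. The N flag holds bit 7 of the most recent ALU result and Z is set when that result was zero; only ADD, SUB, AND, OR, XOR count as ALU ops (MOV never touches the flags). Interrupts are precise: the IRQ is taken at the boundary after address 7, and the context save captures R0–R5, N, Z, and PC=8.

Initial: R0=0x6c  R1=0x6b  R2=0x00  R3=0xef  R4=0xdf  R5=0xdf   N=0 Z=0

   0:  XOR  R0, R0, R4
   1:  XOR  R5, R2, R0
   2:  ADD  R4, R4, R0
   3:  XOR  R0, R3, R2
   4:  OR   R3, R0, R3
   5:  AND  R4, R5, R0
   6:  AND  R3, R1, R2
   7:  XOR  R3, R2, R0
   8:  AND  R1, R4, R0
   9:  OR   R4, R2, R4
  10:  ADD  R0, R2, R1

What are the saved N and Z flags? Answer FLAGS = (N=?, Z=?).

FLAGS = (N=1, Z=0)

after  0: R0=0xb3 R1=0x6b R2=0x00 R3=0xef R4=0xdf R5=0xdf  N=1 Z=0
after  1: R0=0xb3 R1=0x6b R2=0x00 R3=0xef R4=0xdf R5=0xb3  N=1 Z=0
after  2: R0=0xb3 R1=0x6b R2=0x00 R3=0xef R4=0x92 R5=0xb3  N=1 Z=0
after  3: R0=0xef R1=0x6b R2=0x00 R3=0xef R4=0x92 R5=0xb3  N=1 Z=0
after  4: R0=0xef R1=0x6b R2=0x00 R3=0xef R4=0x92 R5=0xb3  N=1 Z=0
after  5: R0=0xef R1=0x6b R2=0x00 R3=0xef R4=0xa3 R5=0xb3  N=1 Z=0
after  6: R0=0xef R1=0x6b R2=0x00 R3=0x00 R4=0xa3 R5=0xb3  N=0 Z=1
after  7: R0=0xef R1=0x6b R2=0x00 R3=0xef R4=0xa3 R5=0xb3  N=1 Z=0
-- IRQ taken; context saved, return-PC = 8 --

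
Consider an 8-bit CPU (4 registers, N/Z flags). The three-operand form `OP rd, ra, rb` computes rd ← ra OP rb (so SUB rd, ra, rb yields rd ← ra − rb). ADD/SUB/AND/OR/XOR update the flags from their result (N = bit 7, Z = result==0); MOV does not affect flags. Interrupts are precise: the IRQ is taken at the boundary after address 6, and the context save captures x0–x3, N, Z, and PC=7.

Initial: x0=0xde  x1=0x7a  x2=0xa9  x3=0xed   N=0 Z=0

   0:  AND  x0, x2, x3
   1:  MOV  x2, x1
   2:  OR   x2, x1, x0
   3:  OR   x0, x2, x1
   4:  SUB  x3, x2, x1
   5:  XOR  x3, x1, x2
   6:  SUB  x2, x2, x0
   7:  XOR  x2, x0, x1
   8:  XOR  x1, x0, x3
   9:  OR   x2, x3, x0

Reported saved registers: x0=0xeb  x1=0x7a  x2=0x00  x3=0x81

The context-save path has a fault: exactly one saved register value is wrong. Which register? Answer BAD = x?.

after  0: x0=0xa9 x1=0x7a x2=0xa9 x3=0xed  N=1 Z=0
after  1: x0=0xa9 x1=0x7a x2=0x7a x3=0xed  N=1 Z=0
after  2: x0=0xa9 x1=0x7a x2=0xfb x3=0xed  N=1 Z=0
after  3: x0=0xfb x1=0x7a x2=0xfb x3=0xed  N=1 Z=0
after  4: x0=0xfb x1=0x7a x2=0xfb x3=0x81  N=1 Z=0
after  5: x0=0xfb x1=0x7a x2=0xfb x3=0x81  N=1 Z=0
after  6: x0=0xfb x1=0x7a x2=0x00 x3=0x81  N=0 Z=1
-- IRQ taken; context saved, return-PC = 7 --
mismatch: x0: reported 0xeb vs actual 0xfb

BAD = x0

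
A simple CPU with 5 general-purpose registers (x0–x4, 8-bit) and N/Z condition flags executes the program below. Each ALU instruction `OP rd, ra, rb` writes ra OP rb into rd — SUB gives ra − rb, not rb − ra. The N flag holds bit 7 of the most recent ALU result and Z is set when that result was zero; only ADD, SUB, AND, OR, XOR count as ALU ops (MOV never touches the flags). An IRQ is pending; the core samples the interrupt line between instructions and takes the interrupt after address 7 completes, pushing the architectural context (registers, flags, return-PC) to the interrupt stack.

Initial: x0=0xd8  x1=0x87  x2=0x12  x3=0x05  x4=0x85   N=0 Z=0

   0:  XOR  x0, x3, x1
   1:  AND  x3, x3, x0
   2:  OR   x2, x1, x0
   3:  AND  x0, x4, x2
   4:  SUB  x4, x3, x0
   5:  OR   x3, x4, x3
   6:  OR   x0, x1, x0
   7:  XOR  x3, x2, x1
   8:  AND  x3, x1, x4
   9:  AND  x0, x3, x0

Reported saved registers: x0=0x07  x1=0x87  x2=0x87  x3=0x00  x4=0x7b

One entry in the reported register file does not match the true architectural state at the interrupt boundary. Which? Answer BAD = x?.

BAD = x0

after  0: x0=0x82 x1=0x87 x2=0x12 x3=0x05 x4=0x85  N=1 Z=0
after  1: x0=0x82 x1=0x87 x2=0x12 x3=0x00 x4=0x85  N=0 Z=1
after  2: x0=0x82 x1=0x87 x2=0x87 x3=0x00 x4=0x85  N=1 Z=0
after  3: x0=0x85 x1=0x87 x2=0x87 x3=0x00 x4=0x85  N=1 Z=0
after  4: x0=0x85 x1=0x87 x2=0x87 x3=0x00 x4=0x7b  N=0 Z=0
after  5: x0=0x85 x1=0x87 x2=0x87 x3=0x7b x4=0x7b  N=0 Z=0
after  6: x0=0x87 x1=0x87 x2=0x87 x3=0x7b x4=0x7b  N=1 Z=0
after  7: x0=0x87 x1=0x87 x2=0x87 x3=0x00 x4=0x7b  N=0 Z=1
-- IRQ taken; context saved, return-PC = 8 --
mismatch: x0: reported 0x07 vs actual 0x87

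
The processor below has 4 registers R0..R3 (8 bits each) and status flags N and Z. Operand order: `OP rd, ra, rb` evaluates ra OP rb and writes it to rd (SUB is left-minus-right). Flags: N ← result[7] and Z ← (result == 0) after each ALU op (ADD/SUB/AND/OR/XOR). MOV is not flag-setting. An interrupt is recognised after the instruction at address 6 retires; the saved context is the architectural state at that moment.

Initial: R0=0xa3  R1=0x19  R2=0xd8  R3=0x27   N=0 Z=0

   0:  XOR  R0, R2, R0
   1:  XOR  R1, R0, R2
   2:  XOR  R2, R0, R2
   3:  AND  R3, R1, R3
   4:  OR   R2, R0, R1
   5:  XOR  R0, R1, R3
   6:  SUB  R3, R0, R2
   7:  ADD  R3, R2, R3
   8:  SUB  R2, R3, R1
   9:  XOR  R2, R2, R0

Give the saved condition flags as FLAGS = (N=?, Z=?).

FLAGS = (N=1, Z=0)

after  0: R0=0x7b R1=0x19 R2=0xd8 R3=0x27  N=0 Z=0
after  1: R0=0x7b R1=0xa3 R2=0xd8 R3=0x27  N=1 Z=0
after  2: R0=0x7b R1=0xa3 R2=0xa3 R3=0x27  N=1 Z=0
after  3: R0=0x7b R1=0xa3 R2=0xa3 R3=0x23  N=0 Z=0
after  4: R0=0x7b R1=0xa3 R2=0xfb R3=0x23  N=1 Z=0
after  5: R0=0x80 R1=0xa3 R2=0xfb R3=0x23  N=1 Z=0
after  6: R0=0x80 R1=0xa3 R2=0xfb R3=0x85  N=1 Z=0
-- IRQ taken; context saved, return-PC = 7 --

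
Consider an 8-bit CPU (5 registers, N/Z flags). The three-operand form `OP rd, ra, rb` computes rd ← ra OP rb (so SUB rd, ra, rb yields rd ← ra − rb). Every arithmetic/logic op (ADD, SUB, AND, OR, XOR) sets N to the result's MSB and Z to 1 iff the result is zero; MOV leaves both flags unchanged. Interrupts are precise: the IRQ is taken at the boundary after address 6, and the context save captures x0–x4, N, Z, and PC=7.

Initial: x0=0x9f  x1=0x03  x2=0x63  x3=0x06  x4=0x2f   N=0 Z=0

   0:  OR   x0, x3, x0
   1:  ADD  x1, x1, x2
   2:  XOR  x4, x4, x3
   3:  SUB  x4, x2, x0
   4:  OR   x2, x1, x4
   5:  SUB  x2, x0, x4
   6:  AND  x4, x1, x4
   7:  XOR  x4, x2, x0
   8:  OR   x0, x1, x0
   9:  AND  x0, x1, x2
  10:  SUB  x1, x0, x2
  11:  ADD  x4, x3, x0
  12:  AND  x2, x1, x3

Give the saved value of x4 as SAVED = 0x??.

SAVED = 0x44

after  0: x0=0x9f x1=0x03 x2=0x63 x3=0x06 x4=0x2f  N=1 Z=0
after  1: x0=0x9f x1=0x66 x2=0x63 x3=0x06 x4=0x2f  N=0 Z=0
after  2: x0=0x9f x1=0x66 x2=0x63 x3=0x06 x4=0x29  N=0 Z=0
after  3: x0=0x9f x1=0x66 x2=0x63 x3=0x06 x4=0xc4  N=1 Z=0
after  4: x0=0x9f x1=0x66 x2=0xe6 x3=0x06 x4=0xc4  N=1 Z=0
after  5: x0=0x9f x1=0x66 x2=0xdb x3=0x06 x4=0xc4  N=1 Z=0
after  6: x0=0x9f x1=0x66 x2=0xdb x3=0x06 x4=0x44  N=0 Z=0
-- IRQ taken; context saved, return-PC = 7 --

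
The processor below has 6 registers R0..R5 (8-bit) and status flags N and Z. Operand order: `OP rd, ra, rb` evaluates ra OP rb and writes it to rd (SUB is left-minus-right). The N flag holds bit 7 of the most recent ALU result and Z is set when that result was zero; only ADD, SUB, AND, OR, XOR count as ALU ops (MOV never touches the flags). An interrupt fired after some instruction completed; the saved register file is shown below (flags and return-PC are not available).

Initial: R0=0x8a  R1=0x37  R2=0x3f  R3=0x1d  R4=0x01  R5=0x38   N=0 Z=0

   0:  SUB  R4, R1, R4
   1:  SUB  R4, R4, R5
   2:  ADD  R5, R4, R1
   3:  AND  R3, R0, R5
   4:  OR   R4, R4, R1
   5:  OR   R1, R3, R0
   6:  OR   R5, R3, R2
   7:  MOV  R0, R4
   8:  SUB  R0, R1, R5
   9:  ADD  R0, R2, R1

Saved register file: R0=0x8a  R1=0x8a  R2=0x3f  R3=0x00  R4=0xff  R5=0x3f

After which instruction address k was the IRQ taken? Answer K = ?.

after  0: R0=0x8a R1=0x37 R2=0x3f R3=0x1d R4=0x36 R5=0x38  N=0 Z=0
after  1: R0=0x8a R1=0x37 R2=0x3f R3=0x1d R4=0xfe R5=0x38  N=1 Z=0
after  2: R0=0x8a R1=0x37 R2=0x3f R3=0x1d R4=0xfe R5=0x35  N=0 Z=0
after  3: R0=0x8a R1=0x37 R2=0x3f R3=0x00 R4=0xfe R5=0x35  N=0 Z=1
after  4: R0=0x8a R1=0x37 R2=0x3f R3=0x00 R4=0xff R5=0x35  N=1 Z=0
after  5: R0=0x8a R1=0x8a R2=0x3f R3=0x00 R4=0xff R5=0x35  N=1 Z=0
after  6: R0=0x8a R1=0x8a R2=0x3f R3=0x00 R4=0xff R5=0x3f  N=0 Z=0
-- IRQ taken; context saved, return-PC = 7 --

K = 6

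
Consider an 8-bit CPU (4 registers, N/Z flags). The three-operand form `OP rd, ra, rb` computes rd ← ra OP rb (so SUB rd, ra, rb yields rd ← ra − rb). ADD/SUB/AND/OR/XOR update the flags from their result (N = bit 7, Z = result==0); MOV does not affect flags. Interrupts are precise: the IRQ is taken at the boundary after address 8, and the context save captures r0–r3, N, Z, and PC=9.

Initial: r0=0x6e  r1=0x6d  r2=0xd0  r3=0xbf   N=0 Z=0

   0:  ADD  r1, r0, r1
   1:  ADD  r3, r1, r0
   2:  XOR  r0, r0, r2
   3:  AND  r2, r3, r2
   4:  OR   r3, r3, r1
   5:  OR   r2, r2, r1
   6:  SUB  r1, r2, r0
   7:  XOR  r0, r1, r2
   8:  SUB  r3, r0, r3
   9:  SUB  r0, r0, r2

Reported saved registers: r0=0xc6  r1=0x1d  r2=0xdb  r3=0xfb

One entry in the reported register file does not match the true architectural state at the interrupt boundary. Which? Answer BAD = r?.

BAD = r3

after  0: r0=0x6e r1=0xdb r2=0xd0 r3=0xbf  N=1 Z=0
after  1: r0=0x6e r1=0xdb r2=0xd0 r3=0x49  N=0 Z=0
after  2: r0=0xbe r1=0xdb r2=0xd0 r3=0x49  N=1 Z=0
after  3: r0=0xbe r1=0xdb r2=0x40 r3=0x49  N=0 Z=0
after  4: r0=0xbe r1=0xdb r2=0x40 r3=0xdb  N=1 Z=0
after  5: r0=0xbe r1=0xdb r2=0xdb r3=0xdb  N=1 Z=0
after  6: r0=0xbe r1=0x1d r2=0xdb r3=0xdb  N=0 Z=0
after  7: r0=0xc6 r1=0x1d r2=0xdb r3=0xdb  N=1 Z=0
after  8: r0=0xc6 r1=0x1d r2=0xdb r3=0xeb  N=1 Z=0
-- IRQ taken; context saved, return-PC = 9 --
mismatch: r3: reported 0xfb vs actual 0xeb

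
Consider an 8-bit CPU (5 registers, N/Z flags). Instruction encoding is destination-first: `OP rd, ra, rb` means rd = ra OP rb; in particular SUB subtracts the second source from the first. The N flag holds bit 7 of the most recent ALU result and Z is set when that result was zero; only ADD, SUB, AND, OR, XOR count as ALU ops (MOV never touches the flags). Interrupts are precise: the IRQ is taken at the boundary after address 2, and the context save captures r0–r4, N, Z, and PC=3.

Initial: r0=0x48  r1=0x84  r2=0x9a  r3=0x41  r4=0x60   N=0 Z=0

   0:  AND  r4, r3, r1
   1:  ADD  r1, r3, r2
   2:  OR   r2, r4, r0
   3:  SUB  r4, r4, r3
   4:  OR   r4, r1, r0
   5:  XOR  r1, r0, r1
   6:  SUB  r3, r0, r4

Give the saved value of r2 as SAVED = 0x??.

SAVED = 0x48

after  0: r0=0x48 r1=0x84 r2=0x9a r3=0x41 r4=0x00  N=0 Z=1
after  1: r0=0x48 r1=0xdb r2=0x9a r3=0x41 r4=0x00  N=1 Z=0
after  2: r0=0x48 r1=0xdb r2=0x48 r3=0x41 r4=0x00  N=0 Z=0
-- IRQ taken; context saved, return-PC = 3 --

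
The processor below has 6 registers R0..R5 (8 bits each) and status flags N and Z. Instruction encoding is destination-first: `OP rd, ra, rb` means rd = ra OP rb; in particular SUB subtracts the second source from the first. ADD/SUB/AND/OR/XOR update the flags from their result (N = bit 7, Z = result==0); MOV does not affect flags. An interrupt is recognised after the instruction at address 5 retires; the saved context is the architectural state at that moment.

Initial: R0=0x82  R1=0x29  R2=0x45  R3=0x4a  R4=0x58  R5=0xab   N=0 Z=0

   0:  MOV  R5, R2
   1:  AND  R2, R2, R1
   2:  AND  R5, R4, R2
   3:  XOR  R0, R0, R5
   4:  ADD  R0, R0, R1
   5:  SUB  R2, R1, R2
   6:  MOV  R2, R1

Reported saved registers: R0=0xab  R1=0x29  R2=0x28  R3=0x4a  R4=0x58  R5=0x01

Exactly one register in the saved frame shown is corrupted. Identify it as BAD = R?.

BAD = R5

after  0: R0=0x82 R1=0x29 R2=0x45 R3=0x4a R4=0x58 R5=0x45  N=0 Z=0
after  1: R0=0x82 R1=0x29 R2=0x01 R3=0x4a R4=0x58 R5=0x45  N=0 Z=0
after  2: R0=0x82 R1=0x29 R2=0x01 R3=0x4a R4=0x58 R5=0x00  N=0 Z=1
after  3: R0=0x82 R1=0x29 R2=0x01 R3=0x4a R4=0x58 R5=0x00  N=1 Z=0
after  4: R0=0xab R1=0x29 R2=0x01 R3=0x4a R4=0x58 R5=0x00  N=1 Z=0
after  5: R0=0xab R1=0x29 R2=0x28 R3=0x4a R4=0x58 R5=0x00  N=0 Z=0
-- IRQ taken; context saved, return-PC = 6 --
mismatch: R5: reported 0x01 vs actual 0x00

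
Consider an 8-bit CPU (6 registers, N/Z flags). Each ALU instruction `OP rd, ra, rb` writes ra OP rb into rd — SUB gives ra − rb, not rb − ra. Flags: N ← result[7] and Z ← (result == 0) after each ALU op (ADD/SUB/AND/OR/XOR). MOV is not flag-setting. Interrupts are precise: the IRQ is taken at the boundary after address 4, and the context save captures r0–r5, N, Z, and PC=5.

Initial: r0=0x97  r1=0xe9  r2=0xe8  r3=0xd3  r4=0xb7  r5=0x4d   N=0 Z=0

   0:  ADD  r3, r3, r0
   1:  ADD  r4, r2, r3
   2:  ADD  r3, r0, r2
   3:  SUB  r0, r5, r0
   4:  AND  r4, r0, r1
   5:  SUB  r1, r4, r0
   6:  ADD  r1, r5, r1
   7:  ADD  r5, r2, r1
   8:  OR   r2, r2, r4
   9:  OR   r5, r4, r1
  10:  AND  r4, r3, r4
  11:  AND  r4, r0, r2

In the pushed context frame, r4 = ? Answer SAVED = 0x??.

SAVED = 0xa0

after  0: r0=0x97 r1=0xe9 r2=0xe8 r3=0x6a r4=0xb7 r5=0x4d  N=0 Z=0
after  1: r0=0x97 r1=0xe9 r2=0xe8 r3=0x6a r4=0x52 r5=0x4d  N=0 Z=0
after  2: r0=0x97 r1=0xe9 r2=0xe8 r3=0x7f r4=0x52 r5=0x4d  N=0 Z=0
after  3: r0=0xb6 r1=0xe9 r2=0xe8 r3=0x7f r4=0x52 r5=0x4d  N=1 Z=0
after  4: r0=0xb6 r1=0xe9 r2=0xe8 r3=0x7f r4=0xa0 r5=0x4d  N=1 Z=0
-- IRQ taken; context saved, return-PC = 5 --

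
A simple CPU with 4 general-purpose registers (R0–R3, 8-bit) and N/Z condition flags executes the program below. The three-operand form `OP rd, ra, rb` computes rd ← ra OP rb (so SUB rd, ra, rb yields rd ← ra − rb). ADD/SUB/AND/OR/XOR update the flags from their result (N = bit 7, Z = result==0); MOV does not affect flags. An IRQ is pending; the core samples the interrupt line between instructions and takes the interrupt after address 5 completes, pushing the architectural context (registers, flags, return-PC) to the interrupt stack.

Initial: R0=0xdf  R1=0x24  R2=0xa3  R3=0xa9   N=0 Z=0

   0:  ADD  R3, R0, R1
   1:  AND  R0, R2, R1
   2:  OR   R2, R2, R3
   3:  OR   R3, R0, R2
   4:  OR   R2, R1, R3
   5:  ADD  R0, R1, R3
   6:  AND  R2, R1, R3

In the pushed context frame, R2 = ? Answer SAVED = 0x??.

after  0: R0=0xdf R1=0x24 R2=0xa3 R3=0x03  N=0 Z=0
after  1: R0=0x20 R1=0x24 R2=0xa3 R3=0x03  N=0 Z=0
after  2: R0=0x20 R1=0x24 R2=0xa3 R3=0x03  N=1 Z=0
after  3: R0=0x20 R1=0x24 R2=0xa3 R3=0xa3  N=1 Z=0
after  4: R0=0x20 R1=0x24 R2=0xa7 R3=0xa3  N=1 Z=0
after  5: R0=0xc7 R1=0x24 R2=0xa7 R3=0xa3  N=1 Z=0
-- IRQ taken; context saved, return-PC = 6 --

SAVED = 0xa7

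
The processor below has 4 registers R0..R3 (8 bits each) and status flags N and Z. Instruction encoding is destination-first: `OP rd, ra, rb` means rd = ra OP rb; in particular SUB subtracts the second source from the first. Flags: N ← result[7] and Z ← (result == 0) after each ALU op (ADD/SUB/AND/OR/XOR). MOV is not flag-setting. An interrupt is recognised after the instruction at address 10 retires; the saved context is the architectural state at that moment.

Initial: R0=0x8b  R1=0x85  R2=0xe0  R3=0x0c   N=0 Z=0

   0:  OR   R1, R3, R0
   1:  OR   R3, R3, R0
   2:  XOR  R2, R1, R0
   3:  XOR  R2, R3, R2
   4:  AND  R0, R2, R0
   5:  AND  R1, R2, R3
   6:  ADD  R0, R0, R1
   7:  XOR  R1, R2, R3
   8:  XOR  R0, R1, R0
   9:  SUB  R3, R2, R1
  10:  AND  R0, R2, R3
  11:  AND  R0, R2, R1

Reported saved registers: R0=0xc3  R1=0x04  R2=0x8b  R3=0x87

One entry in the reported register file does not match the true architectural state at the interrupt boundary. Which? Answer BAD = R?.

BAD = R0

after  0: R0=0x8b R1=0x8f R2=0xe0 R3=0x0c  N=1 Z=0
after  1: R0=0x8b R1=0x8f R2=0xe0 R3=0x8f  N=1 Z=0
after  2: R0=0x8b R1=0x8f R2=0x04 R3=0x8f  N=0 Z=0
after  3: R0=0x8b R1=0x8f R2=0x8b R3=0x8f  N=1 Z=0
after  4: R0=0x8b R1=0x8f R2=0x8b R3=0x8f  N=1 Z=0
after  5: R0=0x8b R1=0x8b R2=0x8b R3=0x8f  N=1 Z=0
after  6: R0=0x16 R1=0x8b R2=0x8b R3=0x8f  N=0 Z=0
after  7: R0=0x16 R1=0x04 R2=0x8b R3=0x8f  N=0 Z=0
after  8: R0=0x12 R1=0x04 R2=0x8b R3=0x8f  N=0 Z=0
after  9: R0=0x12 R1=0x04 R2=0x8b R3=0x87  N=1 Z=0
after 10: R0=0x83 R1=0x04 R2=0x8b R3=0x87  N=1 Z=0
-- IRQ taken; context saved, return-PC = 11 --
mismatch: R0: reported 0xc3 vs actual 0x83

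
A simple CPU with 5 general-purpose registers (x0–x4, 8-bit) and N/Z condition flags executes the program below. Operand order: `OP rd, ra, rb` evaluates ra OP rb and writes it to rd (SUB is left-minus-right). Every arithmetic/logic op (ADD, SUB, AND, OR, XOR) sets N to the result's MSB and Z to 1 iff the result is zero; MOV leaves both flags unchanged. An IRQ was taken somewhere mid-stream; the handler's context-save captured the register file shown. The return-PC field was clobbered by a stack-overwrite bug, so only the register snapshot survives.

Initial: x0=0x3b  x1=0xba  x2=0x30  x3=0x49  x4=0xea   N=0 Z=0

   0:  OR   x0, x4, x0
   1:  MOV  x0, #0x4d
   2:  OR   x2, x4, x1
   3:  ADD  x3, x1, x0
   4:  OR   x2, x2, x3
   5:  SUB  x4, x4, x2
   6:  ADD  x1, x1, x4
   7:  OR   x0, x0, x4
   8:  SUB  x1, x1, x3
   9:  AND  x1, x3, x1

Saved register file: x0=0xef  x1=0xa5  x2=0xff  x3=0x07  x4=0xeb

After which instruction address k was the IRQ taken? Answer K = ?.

K = 7

after  0: x0=0xfb x1=0xba x2=0x30 x3=0x49 x4=0xea  N=1 Z=0
after  1: x0=0x4d x1=0xba x2=0x30 x3=0x49 x4=0xea  N=1 Z=0
after  2: x0=0x4d x1=0xba x2=0xfa x3=0x49 x4=0xea  N=1 Z=0
after  3: x0=0x4d x1=0xba x2=0xfa x3=0x07 x4=0xea  N=0 Z=0
after  4: x0=0x4d x1=0xba x2=0xff x3=0x07 x4=0xea  N=1 Z=0
after  5: x0=0x4d x1=0xba x2=0xff x3=0x07 x4=0xeb  N=1 Z=0
after  6: x0=0x4d x1=0xa5 x2=0xff x3=0x07 x4=0xeb  N=1 Z=0
after  7: x0=0xef x1=0xa5 x2=0xff x3=0x07 x4=0xeb  N=1 Z=0
-- IRQ taken; context saved, return-PC = 8 --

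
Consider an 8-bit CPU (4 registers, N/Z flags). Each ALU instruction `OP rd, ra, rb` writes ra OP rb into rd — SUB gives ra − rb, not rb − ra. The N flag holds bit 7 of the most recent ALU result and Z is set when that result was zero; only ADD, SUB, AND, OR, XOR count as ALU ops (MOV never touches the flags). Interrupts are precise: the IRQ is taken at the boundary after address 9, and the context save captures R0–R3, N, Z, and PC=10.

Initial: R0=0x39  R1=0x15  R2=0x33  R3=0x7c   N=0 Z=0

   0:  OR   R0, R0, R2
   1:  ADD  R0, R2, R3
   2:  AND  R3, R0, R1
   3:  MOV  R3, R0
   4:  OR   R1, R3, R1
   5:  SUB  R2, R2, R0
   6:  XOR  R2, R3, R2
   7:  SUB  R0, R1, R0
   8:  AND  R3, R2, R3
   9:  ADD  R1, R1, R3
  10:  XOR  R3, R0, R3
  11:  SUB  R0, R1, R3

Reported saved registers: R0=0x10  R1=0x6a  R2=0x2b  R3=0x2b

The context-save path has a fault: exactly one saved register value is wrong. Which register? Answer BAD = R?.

after  0: R0=0x3b R1=0x15 R2=0x33 R3=0x7c  N=0 Z=0
after  1: R0=0xaf R1=0x15 R2=0x33 R3=0x7c  N=1 Z=0
after  2: R0=0xaf R1=0x15 R2=0x33 R3=0x05  N=0 Z=0
after  3: R0=0xaf R1=0x15 R2=0x33 R3=0xaf  N=0 Z=0
after  4: R0=0xaf R1=0xbf R2=0x33 R3=0xaf  N=1 Z=0
after  5: R0=0xaf R1=0xbf R2=0x84 R3=0xaf  N=1 Z=0
after  6: R0=0xaf R1=0xbf R2=0x2b R3=0xaf  N=0 Z=0
after  7: R0=0x10 R1=0xbf R2=0x2b R3=0xaf  N=0 Z=0
after  8: R0=0x10 R1=0xbf R2=0x2b R3=0x2b  N=0 Z=0
after  9: R0=0x10 R1=0xea R2=0x2b R3=0x2b  N=1 Z=0
-- IRQ taken; context saved, return-PC = 10 --
mismatch: R1: reported 0x6a vs actual 0xea

BAD = R1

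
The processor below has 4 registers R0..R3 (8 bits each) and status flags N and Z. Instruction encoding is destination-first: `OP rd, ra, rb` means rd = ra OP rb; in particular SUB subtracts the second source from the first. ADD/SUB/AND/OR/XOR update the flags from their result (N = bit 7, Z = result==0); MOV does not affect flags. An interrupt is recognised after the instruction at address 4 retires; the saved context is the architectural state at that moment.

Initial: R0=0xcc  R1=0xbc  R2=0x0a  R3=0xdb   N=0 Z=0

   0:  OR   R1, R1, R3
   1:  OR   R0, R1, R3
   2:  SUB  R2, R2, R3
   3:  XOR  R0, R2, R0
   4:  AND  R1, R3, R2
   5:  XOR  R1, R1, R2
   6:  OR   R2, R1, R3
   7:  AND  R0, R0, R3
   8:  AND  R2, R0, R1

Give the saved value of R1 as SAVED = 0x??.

SAVED = 0x0b

after  0: R0=0xcc R1=0xff R2=0x0a R3=0xdb  N=1 Z=0
after  1: R0=0xff R1=0xff R2=0x0a R3=0xdb  N=1 Z=0
after  2: R0=0xff R1=0xff R2=0x2f R3=0xdb  N=0 Z=0
after  3: R0=0xd0 R1=0xff R2=0x2f R3=0xdb  N=1 Z=0
after  4: R0=0xd0 R1=0x0b R2=0x2f R3=0xdb  N=0 Z=0
-- IRQ taken; context saved, return-PC = 5 --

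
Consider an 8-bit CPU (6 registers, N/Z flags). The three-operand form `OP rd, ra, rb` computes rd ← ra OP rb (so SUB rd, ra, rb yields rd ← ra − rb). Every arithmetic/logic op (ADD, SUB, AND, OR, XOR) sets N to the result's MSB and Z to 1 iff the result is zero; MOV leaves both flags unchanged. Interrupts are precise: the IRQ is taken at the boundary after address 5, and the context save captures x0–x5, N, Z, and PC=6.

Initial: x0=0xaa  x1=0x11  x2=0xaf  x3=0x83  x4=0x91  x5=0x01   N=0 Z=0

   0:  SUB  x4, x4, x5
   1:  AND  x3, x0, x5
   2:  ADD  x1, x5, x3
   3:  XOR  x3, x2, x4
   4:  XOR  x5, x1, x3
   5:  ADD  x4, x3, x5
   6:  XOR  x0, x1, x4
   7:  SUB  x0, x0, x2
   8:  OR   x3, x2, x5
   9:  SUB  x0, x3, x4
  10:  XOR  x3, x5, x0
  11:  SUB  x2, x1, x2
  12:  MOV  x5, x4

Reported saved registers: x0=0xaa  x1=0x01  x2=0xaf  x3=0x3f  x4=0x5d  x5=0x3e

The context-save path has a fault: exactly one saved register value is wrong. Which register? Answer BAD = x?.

after  0: x0=0xaa x1=0x11 x2=0xaf x3=0x83 x4=0x90 x5=0x01  N=1 Z=0
after  1: x0=0xaa x1=0x11 x2=0xaf x3=0x00 x4=0x90 x5=0x01  N=0 Z=1
after  2: x0=0xaa x1=0x01 x2=0xaf x3=0x00 x4=0x90 x5=0x01  N=0 Z=0
after  3: x0=0xaa x1=0x01 x2=0xaf x3=0x3f x4=0x90 x5=0x01  N=0 Z=0
after  4: x0=0xaa x1=0x01 x2=0xaf x3=0x3f x4=0x90 x5=0x3e  N=0 Z=0
after  5: x0=0xaa x1=0x01 x2=0xaf x3=0x3f x4=0x7d x5=0x3e  N=0 Z=0
-- IRQ taken; context saved, return-PC = 6 --
mismatch: x4: reported 0x5d vs actual 0x7d

BAD = x4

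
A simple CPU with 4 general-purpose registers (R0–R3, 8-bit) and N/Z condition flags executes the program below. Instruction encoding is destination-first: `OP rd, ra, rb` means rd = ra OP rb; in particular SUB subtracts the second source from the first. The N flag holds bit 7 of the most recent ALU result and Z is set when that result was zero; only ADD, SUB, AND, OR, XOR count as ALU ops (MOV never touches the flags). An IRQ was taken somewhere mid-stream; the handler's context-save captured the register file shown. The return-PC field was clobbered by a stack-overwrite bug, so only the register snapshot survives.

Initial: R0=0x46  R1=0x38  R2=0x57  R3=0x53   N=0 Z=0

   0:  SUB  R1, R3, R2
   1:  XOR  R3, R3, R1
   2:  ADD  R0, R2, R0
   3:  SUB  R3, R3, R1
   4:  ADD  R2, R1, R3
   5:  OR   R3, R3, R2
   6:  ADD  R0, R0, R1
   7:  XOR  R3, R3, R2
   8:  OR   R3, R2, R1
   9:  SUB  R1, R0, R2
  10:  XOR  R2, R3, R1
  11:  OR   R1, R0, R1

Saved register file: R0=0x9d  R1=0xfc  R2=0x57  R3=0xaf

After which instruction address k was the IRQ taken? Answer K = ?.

K = 2

after  0: R0=0x46 R1=0xfc R2=0x57 R3=0x53  N=1 Z=0
after  1: R0=0x46 R1=0xfc R2=0x57 R3=0xaf  N=1 Z=0
after  2: R0=0x9d R1=0xfc R2=0x57 R3=0xaf  N=1 Z=0
-- IRQ taken; context saved, return-PC = 3 --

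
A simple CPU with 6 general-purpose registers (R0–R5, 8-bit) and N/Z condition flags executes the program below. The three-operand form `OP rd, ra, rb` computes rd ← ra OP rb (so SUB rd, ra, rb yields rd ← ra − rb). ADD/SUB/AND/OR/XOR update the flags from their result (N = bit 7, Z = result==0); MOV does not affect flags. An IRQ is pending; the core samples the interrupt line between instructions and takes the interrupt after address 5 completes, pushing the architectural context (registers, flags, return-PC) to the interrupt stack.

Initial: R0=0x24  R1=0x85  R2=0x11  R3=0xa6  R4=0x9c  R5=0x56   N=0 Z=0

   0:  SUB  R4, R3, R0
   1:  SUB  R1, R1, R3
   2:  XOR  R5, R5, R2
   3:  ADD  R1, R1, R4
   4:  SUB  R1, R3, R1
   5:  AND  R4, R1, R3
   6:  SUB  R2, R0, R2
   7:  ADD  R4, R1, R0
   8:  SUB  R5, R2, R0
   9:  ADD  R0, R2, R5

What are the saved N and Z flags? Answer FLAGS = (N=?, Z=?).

after  0: R0=0x24 R1=0x85 R2=0x11 R3=0xa6 R4=0x82 R5=0x56  N=1 Z=0
after  1: R0=0x24 R1=0xdf R2=0x11 R3=0xa6 R4=0x82 R5=0x56  N=1 Z=0
after  2: R0=0x24 R1=0xdf R2=0x11 R3=0xa6 R4=0x82 R5=0x47  N=0 Z=0
after  3: R0=0x24 R1=0x61 R2=0x11 R3=0xa6 R4=0x82 R5=0x47  N=0 Z=0
after  4: R0=0x24 R1=0x45 R2=0x11 R3=0xa6 R4=0x82 R5=0x47  N=0 Z=0
after  5: R0=0x24 R1=0x45 R2=0x11 R3=0xa6 R4=0x04 R5=0x47  N=0 Z=0
-- IRQ taken; context saved, return-PC = 6 --

FLAGS = (N=0, Z=0)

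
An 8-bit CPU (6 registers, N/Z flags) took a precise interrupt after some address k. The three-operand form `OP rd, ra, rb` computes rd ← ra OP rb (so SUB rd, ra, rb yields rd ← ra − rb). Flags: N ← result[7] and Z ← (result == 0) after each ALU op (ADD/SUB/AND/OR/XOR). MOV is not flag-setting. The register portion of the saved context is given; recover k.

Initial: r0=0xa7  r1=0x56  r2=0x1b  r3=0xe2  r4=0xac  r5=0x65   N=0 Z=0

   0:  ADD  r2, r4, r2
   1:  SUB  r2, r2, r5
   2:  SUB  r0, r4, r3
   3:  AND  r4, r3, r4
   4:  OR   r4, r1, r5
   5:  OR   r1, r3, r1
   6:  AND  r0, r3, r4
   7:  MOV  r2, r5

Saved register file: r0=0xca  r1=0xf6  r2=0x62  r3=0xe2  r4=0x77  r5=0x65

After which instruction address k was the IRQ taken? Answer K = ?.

K = 5

after  0: r0=0xa7 r1=0x56 r2=0xc7 r3=0xe2 r4=0xac r5=0x65  N=1 Z=0
after  1: r0=0xa7 r1=0x56 r2=0x62 r3=0xe2 r4=0xac r5=0x65  N=0 Z=0
after  2: r0=0xca r1=0x56 r2=0x62 r3=0xe2 r4=0xac r5=0x65  N=1 Z=0
after  3: r0=0xca r1=0x56 r2=0x62 r3=0xe2 r4=0xa0 r5=0x65  N=1 Z=0
after  4: r0=0xca r1=0x56 r2=0x62 r3=0xe2 r4=0x77 r5=0x65  N=0 Z=0
after  5: r0=0xca r1=0xf6 r2=0x62 r3=0xe2 r4=0x77 r5=0x65  N=1 Z=0
-- IRQ taken; context saved, return-PC = 6 --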